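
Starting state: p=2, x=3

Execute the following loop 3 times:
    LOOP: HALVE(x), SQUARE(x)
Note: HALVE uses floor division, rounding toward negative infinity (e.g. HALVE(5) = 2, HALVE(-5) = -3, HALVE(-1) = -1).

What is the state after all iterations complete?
p=2, x=0

Iteration trace:
Start: p=2, x=3
After iteration 1: p=2, x=1
After iteration 2: p=2, x=0
After iteration 3: p=2, x=0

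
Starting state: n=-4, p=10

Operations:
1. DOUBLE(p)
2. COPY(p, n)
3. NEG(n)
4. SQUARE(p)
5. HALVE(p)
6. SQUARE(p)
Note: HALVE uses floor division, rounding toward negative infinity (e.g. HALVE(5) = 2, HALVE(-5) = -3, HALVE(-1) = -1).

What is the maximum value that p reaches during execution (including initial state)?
64

Values of p at each step:
Initial: p = 10
After step 1: p = 20
After step 2: p = -4
After step 3: p = -4
After step 4: p = 16
After step 5: p = 8
After step 6: p = 64 ← maximum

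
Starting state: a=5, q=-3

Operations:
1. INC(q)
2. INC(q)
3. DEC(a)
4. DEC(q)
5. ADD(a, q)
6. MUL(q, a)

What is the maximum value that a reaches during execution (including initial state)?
5

Values of a at each step:
Initial: a = 5 ← maximum
After step 1: a = 5
After step 2: a = 5
After step 3: a = 4
After step 4: a = 4
After step 5: a = 2
After step 6: a = 2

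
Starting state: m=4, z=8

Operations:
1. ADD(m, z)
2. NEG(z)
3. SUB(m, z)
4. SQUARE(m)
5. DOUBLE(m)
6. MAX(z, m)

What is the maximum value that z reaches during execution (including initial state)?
800

Values of z at each step:
Initial: z = 8
After step 1: z = 8
After step 2: z = -8
After step 3: z = -8
After step 4: z = -8
After step 5: z = -8
After step 6: z = 800 ← maximum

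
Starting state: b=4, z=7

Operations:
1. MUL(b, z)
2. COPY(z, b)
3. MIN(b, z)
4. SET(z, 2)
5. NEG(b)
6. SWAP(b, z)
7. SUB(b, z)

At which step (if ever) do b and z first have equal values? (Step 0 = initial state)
Step 2

b and z first become equal after step 2.

Comparing values at each step:
Initial: b=4, z=7
After step 1: b=28, z=7
After step 2: b=28, z=28 ← equal!
After step 3: b=28, z=28 ← equal!
After step 4: b=28, z=2
After step 5: b=-28, z=2
After step 6: b=2, z=-28
After step 7: b=30, z=-28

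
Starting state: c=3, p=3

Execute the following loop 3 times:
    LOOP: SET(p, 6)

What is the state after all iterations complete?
c=3, p=6

Iteration trace:
Start: c=3, p=3
After iteration 1: c=3, p=6
After iteration 2: c=3, p=6
After iteration 3: c=3, p=6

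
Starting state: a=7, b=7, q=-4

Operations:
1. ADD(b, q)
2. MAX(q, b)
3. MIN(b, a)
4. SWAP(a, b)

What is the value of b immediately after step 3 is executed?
b = 3

Tracing b through execution:
Initial: b = 7
After step 1 (ADD(b, q)): b = 3
After step 2 (MAX(q, b)): b = 3
After step 3 (MIN(b, a)): b = 3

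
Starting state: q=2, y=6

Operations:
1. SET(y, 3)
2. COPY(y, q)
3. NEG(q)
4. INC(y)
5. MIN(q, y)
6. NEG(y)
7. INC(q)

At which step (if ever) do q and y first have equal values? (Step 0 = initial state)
Step 2

q and y first become equal after step 2.

Comparing values at each step:
Initial: q=2, y=6
After step 1: q=2, y=3
After step 2: q=2, y=2 ← equal!
After step 3: q=-2, y=2
After step 4: q=-2, y=3
After step 5: q=-2, y=3
After step 6: q=-2, y=-3
After step 7: q=-1, y=-3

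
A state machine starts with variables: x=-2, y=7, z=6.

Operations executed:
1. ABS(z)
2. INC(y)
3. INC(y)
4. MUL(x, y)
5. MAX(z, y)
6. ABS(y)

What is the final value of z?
z = 9

Tracing execution:
Step 1: ABS(z) → z = 6
Step 2: INC(y) → z = 6
Step 3: INC(y) → z = 6
Step 4: MUL(x, y) → z = 6
Step 5: MAX(z, y) → z = 9
Step 6: ABS(y) → z = 9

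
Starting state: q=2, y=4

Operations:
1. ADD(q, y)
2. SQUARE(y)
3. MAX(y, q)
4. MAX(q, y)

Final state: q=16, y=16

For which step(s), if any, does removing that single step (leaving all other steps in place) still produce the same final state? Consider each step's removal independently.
Step(s) 1, 3

Testing removal of each single step:
Without step 1: final = q=16, y=16 (same)
Without step 2: final = q=6, y=6 (different)
Without step 3: final = q=16, y=16 (same)
Without step 4: final = q=6, y=16 (different)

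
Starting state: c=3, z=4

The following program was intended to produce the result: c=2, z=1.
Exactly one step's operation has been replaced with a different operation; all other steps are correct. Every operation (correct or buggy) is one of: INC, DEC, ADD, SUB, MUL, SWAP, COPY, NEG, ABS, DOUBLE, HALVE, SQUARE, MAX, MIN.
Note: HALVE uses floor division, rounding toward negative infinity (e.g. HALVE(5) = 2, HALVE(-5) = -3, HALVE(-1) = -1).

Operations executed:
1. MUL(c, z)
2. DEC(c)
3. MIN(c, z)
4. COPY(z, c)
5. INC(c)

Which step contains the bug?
Step 1

Trace with buggy code:
Initial: c=3, z=4
After step 1: c=12, z=4
After step 2: c=11, z=4
After step 3: c=4, z=4
After step 4: c=4, z=4
After step 5: c=5, z=4
Actual final c=5, z=4 ≠ expected c=2, z=1.
Step 1 is the only position where a single-operation replacement can produce the expected result.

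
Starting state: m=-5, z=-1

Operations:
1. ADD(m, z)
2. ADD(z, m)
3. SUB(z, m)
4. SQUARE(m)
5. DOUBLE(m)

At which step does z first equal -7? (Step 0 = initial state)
Step 2

Tracing z:
Initial: z = -1
After step 1: z = -1
After step 2: z = -7 ← first occurrence
After step 3: z = -1
After step 4: z = -1
After step 5: z = -1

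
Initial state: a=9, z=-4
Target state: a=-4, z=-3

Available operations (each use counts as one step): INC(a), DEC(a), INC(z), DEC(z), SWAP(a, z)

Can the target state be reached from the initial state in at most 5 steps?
No

The target state cannot be reached within 5 steps.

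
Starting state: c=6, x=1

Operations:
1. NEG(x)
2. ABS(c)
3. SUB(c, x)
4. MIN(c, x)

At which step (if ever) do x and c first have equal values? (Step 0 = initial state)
Step 4

x and c first become equal after step 4.

Comparing values at each step:
Initial: x=1, c=6
After step 1: x=-1, c=6
After step 2: x=-1, c=6
After step 3: x=-1, c=7
After step 4: x=-1, c=-1 ← equal!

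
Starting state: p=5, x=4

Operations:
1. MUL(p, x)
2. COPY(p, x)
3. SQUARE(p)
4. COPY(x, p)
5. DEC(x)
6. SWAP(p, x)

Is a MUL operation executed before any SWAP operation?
Yes

First MUL: step 1
First SWAP: step 6
Since 1 < 6, MUL comes first.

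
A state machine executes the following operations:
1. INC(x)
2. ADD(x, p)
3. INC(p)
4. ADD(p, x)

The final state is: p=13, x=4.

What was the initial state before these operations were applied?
p=8, x=-5

Working backwards:
Final state: p=13, x=4
Before step 4 (ADD(p, x)): p=9, x=4
Before step 3 (INC(p)): p=8, x=4
Before step 2 (ADD(x, p)): p=8, x=-4
Before step 1 (INC(x)): p=8, x=-5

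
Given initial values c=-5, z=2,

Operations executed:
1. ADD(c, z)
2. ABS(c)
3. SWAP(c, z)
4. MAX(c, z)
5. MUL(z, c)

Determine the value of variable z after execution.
z = 9

Tracing execution:
Step 1: ADD(c, z) → z = 2
Step 2: ABS(c) → z = 2
Step 3: SWAP(c, z) → z = 3
Step 4: MAX(c, z) → z = 3
Step 5: MUL(z, c) → z = 9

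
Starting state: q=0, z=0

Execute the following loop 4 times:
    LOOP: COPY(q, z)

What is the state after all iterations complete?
q=0, z=0

Iteration trace:
Start: q=0, z=0
After iteration 1: q=0, z=0
After iteration 2: q=0, z=0
After iteration 3: q=0, z=0
After iteration 4: q=0, z=0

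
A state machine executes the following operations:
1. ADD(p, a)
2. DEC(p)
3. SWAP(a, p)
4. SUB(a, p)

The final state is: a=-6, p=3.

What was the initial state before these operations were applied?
a=3, p=-5

Working backwards:
Final state: a=-6, p=3
Before step 4 (SUB(a, p)): a=-3, p=3
Before step 3 (SWAP(a, p)): a=3, p=-3
Before step 2 (DEC(p)): a=3, p=-2
Before step 1 (ADD(p, a)): a=3, p=-5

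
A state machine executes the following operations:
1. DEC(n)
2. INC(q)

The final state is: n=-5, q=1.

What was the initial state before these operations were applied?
n=-4, q=0

Working backwards:
Final state: n=-5, q=1
Before step 2 (INC(q)): n=-5, q=0
Before step 1 (DEC(n)): n=-4, q=0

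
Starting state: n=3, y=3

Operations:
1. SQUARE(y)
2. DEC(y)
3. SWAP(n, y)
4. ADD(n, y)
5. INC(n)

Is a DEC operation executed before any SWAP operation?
Yes

First DEC: step 2
First SWAP: step 3
Since 2 < 3, DEC comes first.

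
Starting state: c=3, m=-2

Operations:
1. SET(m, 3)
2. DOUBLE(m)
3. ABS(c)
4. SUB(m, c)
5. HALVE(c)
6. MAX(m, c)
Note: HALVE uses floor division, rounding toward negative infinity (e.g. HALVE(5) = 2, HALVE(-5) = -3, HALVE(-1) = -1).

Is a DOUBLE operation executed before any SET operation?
No

First DOUBLE: step 2
First SET: step 1
Since 2 > 1, SET comes first.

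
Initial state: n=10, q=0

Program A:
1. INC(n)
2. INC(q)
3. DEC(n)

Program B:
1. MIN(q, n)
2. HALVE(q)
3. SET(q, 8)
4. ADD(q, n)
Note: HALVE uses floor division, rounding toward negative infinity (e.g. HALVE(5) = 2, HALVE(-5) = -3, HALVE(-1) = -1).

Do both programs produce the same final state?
No

Program A final state: n=10, q=1
Program B final state: n=10, q=18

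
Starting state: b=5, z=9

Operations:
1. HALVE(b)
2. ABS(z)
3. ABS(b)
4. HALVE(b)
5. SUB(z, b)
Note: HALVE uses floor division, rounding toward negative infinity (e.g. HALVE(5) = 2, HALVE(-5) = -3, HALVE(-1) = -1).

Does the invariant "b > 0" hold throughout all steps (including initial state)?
Yes

The invariant holds at every step.

State at each step:
Initial: b=5, z=9
After step 1: b=2, z=9
After step 2: b=2, z=9
After step 3: b=2, z=9
After step 4: b=1, z=9
After step 5: b=1, z=8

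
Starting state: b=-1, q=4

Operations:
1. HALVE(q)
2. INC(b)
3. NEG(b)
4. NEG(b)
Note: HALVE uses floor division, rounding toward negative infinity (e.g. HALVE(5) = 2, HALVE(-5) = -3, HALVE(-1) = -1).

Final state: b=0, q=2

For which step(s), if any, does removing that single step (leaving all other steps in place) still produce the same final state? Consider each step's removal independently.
Step(s) 3, 4

Testing removal of each single step:
Without step 1: final = b=0, q=4 (different)
Without step 2: final = b=-1, q=2 (different)
Without step 3: final = b=0, q=2 (same)
Without step 4: final = b=0, q=2 (same)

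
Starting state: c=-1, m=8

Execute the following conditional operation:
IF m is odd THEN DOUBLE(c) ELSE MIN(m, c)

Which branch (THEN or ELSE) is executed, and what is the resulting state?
Branch: ELSE, Final state: c=-1, m=-1

Evaluating condition: m is odd
Condition is False, so ELSE branch executes
After MIN(m, c): c=-1, m=-1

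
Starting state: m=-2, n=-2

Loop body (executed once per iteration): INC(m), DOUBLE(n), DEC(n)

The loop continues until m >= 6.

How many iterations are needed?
8

Tracing iterations:
Initial: m=-2, n=-2
After iteration 1: m=-1, n=-5
After iteration 2: m=0, n=-11
After iteration 3: m=1, n=-23
After iteration 4: m=2, n=-47
After iteration 5: m=3, n=-95
After iteration 6: m=4, n=-191
After iteration 7: m=5, n=-383
After iteration 8: m=6, n=-767
m >= 6 now holds, so the loop exits after 8 iterations.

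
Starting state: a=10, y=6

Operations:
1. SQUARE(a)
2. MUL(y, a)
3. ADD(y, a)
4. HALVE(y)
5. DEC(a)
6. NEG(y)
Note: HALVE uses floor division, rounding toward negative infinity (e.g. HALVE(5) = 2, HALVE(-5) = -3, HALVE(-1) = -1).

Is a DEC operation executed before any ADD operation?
No

First DEC: step 5
First ADD: step 3
Since 5 > 3, ADD comes first.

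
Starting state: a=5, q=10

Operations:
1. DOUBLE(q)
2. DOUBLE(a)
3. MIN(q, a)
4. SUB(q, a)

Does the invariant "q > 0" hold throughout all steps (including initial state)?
No, violated after step 4

The invariant is violated after step 4.

State at each step:
Initial: a=5, q=10
After step 1: a=5, q=20
After step 2: a=10, q=20
After step 3: a=10, q=10
After step 4: a=10, q=0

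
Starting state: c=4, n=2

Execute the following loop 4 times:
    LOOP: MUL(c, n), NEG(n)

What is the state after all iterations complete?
c=64, n=2

Iteration trace:
Start: c=4, n=2
After iteration 1: c=8, n=-2
After iteration 2: c=-16, n=2
After iteration 3: c=-32, n=-2
After iteration 4: c=64, n=2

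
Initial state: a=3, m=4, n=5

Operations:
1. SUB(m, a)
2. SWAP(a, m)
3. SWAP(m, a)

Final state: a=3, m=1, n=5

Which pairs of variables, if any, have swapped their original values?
None

Comparing initial and final values:
n: 5 → 5
m: 4 → 1
a: 3 → 3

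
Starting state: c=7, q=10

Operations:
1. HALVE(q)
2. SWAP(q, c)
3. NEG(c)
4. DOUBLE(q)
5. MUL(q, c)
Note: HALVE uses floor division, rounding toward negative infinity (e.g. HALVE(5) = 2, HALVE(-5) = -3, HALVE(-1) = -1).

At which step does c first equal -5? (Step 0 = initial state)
Step 3

Tracing c:
Initial: c = 7
After step 1: c = 7
After step 2: c = 5
After step 3: c = -5 ← first occurrence
After step 4: c = -5
After step 5: c = -5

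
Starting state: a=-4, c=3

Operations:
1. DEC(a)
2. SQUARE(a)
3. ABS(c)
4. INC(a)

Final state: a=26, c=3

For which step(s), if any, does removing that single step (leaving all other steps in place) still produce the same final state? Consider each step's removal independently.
Step(s) 3

Testing removal of each single step:
Without step 1: final = a=17, c=3 (different)
Without step 2: final = a=-4, c=3 (different)
Without step 3: final = a=26, c=3 (same)
Without step 4: final = a=25, c=3 (different)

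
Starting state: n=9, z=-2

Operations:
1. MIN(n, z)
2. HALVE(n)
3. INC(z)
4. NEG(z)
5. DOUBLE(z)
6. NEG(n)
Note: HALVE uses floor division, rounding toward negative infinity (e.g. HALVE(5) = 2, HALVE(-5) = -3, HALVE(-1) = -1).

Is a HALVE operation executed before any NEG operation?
Yes

First HALVE: step 2
First NEG: step 4
Since 2 < 4, HALVE comes first.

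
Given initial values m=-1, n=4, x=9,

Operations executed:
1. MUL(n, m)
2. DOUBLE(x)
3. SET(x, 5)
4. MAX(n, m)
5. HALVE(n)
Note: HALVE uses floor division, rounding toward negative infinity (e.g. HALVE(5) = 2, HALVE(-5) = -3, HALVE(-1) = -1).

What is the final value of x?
x = 5

Tracing execution:
Step 1: MUL(n, m) → x = 9
Step 2: DOUBLE(x) → x = 18
Step 3: SET(x, 5) → x = 5
Step 4: MAX(n, m) → x = 5
Step 5: HALVE(n) → x = 5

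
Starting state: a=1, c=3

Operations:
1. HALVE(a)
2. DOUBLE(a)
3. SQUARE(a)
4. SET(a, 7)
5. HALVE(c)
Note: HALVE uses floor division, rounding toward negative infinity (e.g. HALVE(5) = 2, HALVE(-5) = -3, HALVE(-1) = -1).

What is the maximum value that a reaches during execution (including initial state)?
7

Values of a at each step:
Initial: a = 1
After step 1: a = 0
After step 2: a = 0
After step 3: a = 0
After step 4: a = 7 ← maximum
After step 5: a = 7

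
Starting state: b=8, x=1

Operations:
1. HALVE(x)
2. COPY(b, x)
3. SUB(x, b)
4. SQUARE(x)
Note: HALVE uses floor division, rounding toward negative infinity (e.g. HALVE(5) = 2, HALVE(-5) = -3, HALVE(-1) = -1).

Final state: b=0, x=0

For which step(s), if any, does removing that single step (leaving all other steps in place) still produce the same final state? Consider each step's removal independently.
Step(s) 3, 4

Testing removal of each single step:
Without step 1: final = b=1, x=0 (different)
Without step 2: final = b=8, x=64 (different)
Without step 3: final = b=0, x=0 (same)
Without step 4: final = b=0, x=0 (same)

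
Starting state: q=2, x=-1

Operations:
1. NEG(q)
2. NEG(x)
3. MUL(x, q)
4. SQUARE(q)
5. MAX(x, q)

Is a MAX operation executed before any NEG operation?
No

First MAX: step 5
First NEG: step 1
Since 5 > 1, NEG comes first.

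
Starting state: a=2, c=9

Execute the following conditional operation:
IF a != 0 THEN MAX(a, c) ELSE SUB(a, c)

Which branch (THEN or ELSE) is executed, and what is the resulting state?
Branch: THEN, Final state: a=9, c=9

Evaluating condition: a != 0
a = 2
Condition is True, so THEN branch executes
After MAX(a, c): a=9, c=9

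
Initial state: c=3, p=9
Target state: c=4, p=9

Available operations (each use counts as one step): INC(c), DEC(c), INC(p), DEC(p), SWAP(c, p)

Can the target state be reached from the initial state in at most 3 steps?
Yes

Path (1 step): INC(c)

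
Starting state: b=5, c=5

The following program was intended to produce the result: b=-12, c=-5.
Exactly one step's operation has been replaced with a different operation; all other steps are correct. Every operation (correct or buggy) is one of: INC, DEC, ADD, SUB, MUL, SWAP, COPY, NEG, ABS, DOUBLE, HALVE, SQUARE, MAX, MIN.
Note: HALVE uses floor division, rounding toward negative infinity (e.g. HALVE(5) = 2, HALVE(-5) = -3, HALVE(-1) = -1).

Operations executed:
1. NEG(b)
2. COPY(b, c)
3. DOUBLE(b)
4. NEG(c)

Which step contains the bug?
Step 2

Trace with buggy code:
Initial: b=5, c=5
After step 1: b=-5, c=5
After step 2: b=5, c=5
After step 3: b=10, c=5
After step 4: b=10, c=-5
Actual final b=10, c=-5 ≠ expected b=-12, c=-5.
Step 2 is the only position where a single-operation replacement can produce the expected result.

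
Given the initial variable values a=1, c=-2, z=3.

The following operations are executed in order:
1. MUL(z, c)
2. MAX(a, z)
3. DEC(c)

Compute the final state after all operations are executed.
{a: 1, c: -3, z: -6}

Step-by-step execution:
Initial: a=1, c=-2, z=3
After step 1 (MUL(z, c)): a=1, c=-2, z=-6
After step 2 (MAX(a, z)): a=1, c=-2, z=-6
After step 3 (DEC(c)): a=1, c=-3, z=-6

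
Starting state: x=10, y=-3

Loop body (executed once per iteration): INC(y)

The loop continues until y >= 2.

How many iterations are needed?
5

Tracing iterations:
Initial: x=10, y=-3
After iteration 1: x=10, y=-2
After iteration 2: x=10, y=-1
After iteration 3: x=10, y=0
After iteration 4: x=10, y=1
After iteration 5: x=10, y=2
y >= 2 now holds, so the loop exits after 5 iterations.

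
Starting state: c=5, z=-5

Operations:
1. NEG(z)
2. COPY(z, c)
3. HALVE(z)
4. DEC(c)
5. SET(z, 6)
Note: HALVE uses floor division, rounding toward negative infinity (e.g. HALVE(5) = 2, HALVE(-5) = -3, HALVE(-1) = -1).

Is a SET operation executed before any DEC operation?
No

First SET: step 5
First DEC: step 4
Since 5 > 4, DEC comes first.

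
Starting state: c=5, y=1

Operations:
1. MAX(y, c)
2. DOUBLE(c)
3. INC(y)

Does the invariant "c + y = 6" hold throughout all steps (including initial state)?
No, violated after step 1

The invariant is violated after step 1.

State at each step:
Initial: c=5, y=1
After step 1: c=5, y=5
After step 2: c=10, y=5
After step 3: c=10, y=6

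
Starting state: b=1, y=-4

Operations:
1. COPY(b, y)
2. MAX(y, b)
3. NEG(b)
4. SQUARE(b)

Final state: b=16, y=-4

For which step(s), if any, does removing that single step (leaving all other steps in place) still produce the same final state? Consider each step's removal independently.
Step(s) 2, 3

Testing removal of each single step:
Without step 1: final = b=1, y=1 (different)
Without step 2: final = b=16, y=-4 (same)
Without step 3: final = b=16, y=-4 (same)
Without step 4: final = b=4, y=-4 (different)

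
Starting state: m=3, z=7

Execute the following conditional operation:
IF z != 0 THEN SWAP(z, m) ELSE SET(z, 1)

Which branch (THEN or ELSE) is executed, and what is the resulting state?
Branch: THEN, Final state: m=7, z=3

Evaluating condition: z != 0
z = 7
Condition is True, so THEN branch executes
After SWAP(z, m): m=7, z=3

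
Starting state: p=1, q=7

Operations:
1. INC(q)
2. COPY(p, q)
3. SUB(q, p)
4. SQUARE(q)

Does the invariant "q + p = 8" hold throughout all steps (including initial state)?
No, violated after step 1

The invariant is violated after step 1.

State at each step:
Initial: p=1, q=7
After step 1: p=1, q=8
After step 2: p=8, q=8
After step 3: p=8, q=0
After step 4: p=8, q=0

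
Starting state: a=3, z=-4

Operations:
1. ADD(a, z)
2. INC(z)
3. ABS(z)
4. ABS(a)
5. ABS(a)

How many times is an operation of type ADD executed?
1

Counting ADD operations:
Step 1: ADD(a, z) ← ADD
Total: 1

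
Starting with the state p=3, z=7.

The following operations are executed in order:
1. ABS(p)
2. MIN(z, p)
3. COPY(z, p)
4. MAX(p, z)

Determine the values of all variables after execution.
{p: 3, z: 3}

Step-by-step execution:
Initial: p=3, z=7
After step 1 (ABS(p)): p=3, z=7
After step 2 (MIN(z, p)): p=3, z=3
After step 3 (COPY(z, p)): p=3, z=3
After step 4 (MAX(p, z)): p=3, z=3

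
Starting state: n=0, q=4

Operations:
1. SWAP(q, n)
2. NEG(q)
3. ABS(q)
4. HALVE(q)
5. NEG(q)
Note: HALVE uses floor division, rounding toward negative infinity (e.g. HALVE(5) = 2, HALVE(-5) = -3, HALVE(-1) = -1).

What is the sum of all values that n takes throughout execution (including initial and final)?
20

Values of n at each step:
Initial: n = 0
After step 1: n = 4
After step 2: n = 4
After step 3: n = 4
After step 4: n = 4
After step 5: n = 4
Sum = 0 + 4 + 4 + 4 + 4 + 4 = 20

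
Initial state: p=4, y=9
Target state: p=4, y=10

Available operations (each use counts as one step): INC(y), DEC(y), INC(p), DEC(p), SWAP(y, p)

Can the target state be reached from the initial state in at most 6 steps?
Yes

Path (1 step): INC(y)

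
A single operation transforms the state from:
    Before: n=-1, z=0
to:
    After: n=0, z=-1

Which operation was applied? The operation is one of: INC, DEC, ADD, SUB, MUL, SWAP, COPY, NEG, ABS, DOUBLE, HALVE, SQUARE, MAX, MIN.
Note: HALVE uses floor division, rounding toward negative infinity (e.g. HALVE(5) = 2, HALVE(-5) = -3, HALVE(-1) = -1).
SWAP(z, n)

Analyzing the change:
Before: n=-1, z=0
After: n=0, z=-1
Variable z changed from 0 to -1
Variable n changed from -1 to 0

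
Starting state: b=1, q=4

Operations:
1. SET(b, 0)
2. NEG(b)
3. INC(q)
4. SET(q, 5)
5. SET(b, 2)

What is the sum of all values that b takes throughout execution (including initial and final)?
3

Values of b at each step:
Initial: b = 1
After step 1: b = 0
After step 2: b = 0
After step 3: b = 0
After step 4: b = 0
After step 5: b = 2
Sum = 1 + 0 + 0 + 0 + 0 + 2 = 3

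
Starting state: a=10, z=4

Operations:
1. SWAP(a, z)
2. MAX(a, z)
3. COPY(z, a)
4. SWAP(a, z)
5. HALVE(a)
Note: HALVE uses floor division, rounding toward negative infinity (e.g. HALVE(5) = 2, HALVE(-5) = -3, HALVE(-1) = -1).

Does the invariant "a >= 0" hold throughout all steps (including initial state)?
Yes

The invariant holds at every step.

State at each step:
Initial: a=10, z=4
After step 1: a=4, z=10
After step 2: a=10, z=10
After step 3: a=10, z=10
After step 4: a=10, z=10
After step 5: a=5, z=10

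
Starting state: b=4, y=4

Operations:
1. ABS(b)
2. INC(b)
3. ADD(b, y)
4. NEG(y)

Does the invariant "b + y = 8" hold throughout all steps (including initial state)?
No, violated after step 2

The invariant is violated after step 2.

State at each step:
Initial: b=4, y=4
After step 1: b=4, y=4
After step 2: b=5, y=4
After step 3: b=9, y=4
After step 4: b=9, y=-4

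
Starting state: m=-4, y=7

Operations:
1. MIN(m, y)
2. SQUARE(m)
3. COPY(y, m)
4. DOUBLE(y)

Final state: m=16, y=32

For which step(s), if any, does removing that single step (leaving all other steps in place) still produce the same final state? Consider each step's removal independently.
Step(s) 1

Testing removal of each single step:
Without step 1: final = m=16, y=32 (same)
Without step 2: final = m=-4, y=-8 (different)
Without step 3: final = m=16, y=14 (different)
Without step 4: final = m=16, y=16 (different)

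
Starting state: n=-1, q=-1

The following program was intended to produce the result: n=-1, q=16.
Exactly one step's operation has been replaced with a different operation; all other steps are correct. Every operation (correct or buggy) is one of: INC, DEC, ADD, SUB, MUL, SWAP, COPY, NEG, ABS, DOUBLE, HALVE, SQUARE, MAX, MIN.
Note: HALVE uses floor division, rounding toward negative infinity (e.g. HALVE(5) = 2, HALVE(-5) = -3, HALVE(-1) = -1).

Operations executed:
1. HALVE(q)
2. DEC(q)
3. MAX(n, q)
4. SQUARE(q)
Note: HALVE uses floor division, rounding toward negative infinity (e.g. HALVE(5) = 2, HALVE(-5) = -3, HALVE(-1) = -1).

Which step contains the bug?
Step 3

Trace with buggy code:
Initial: n=-1, q=-1
After step 1: n=-1, q=-1
After step 2: n=-1, q=-2
After step 3: n=-1, q=-2
After step 4: n=-1, q=4
Actual final n=-1, q=4 ≠ expected n=-1, q=16.
Step 3 is the only position where a single-operation replacement can produce the expected result.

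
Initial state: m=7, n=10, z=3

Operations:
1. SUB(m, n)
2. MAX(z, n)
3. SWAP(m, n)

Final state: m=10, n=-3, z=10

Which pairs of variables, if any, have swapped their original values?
None

Comparing initial and final values:
n: 10 → -3
z: 3 → 10
m: 7 → 10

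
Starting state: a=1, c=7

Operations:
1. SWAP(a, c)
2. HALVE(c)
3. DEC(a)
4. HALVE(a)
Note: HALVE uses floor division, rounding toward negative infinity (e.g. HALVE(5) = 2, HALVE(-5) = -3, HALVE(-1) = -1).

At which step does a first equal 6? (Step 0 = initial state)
Step 3

Tracing a:
Initial: a = 1
After step 1: a = 7
After step 2: a = 7
After step 3: a = 6 ← first occurrence
After step 4: a = 3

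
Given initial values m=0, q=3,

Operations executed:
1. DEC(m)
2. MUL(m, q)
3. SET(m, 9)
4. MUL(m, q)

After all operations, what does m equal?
m = 27

Tracing execution:
Step 1: DEC(m) → m = -1
Step 2: MUL(m, q) → m = -3
Step 3: SET(m, 9) → m = 9
Step 4: MUL(m, q) → m = 27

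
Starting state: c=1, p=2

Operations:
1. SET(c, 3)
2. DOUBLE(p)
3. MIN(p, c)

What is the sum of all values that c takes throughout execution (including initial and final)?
10

Values of c at each step:
Initial: c = 1
After step 1: c = 3
After step 2: c = 3
After step 3: c = 3
Sum = 1 + 3 + 3 + 3 = 10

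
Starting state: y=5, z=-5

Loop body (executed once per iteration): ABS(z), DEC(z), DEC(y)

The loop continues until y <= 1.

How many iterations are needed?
4

Tracing iterations:
Initial: y=5, z=-5
After iteration 1: y=4, z=4
After iteration 2: y=3, z=3
After iteration 3: y=2, z=2
After iteration 4: y=1, z=1
y <= 1 now holds, so the loop exits after 4 iterations.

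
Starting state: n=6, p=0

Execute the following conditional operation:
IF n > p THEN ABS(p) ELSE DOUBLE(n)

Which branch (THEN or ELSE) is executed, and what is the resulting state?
Branch: THEN, Final state: n=6, p=0

Evaluating condition: n > p
n = 6, p = 0
Condition is True, so THEN branch executes
After ABS(p): n=6, p=0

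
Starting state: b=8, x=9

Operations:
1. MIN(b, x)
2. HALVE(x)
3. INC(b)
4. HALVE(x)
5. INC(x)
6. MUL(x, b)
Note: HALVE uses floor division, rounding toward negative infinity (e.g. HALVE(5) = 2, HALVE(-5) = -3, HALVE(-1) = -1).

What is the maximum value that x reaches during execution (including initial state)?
27

Values of x at each step:
Initial: x = 9
After step 1: x = 9
After step 2: x = 4
After step 3: x = 4
After step 4: x = 2
After step 5: x = 3
After step 6: x = 27 ← maximum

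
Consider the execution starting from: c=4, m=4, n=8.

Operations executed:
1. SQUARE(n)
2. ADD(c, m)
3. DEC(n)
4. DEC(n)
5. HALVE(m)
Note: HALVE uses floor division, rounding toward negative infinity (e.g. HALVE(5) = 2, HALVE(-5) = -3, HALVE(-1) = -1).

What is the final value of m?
m = 2

Tracing execution:
Step 1: SQUARE(n) → m = 4
Step 2: ADD(c, m) → m = 4
Step 3: DEC(n) → m = 4
Step 4: DEC(n) → m = 4
Step 5: HALVE(m) → m = 2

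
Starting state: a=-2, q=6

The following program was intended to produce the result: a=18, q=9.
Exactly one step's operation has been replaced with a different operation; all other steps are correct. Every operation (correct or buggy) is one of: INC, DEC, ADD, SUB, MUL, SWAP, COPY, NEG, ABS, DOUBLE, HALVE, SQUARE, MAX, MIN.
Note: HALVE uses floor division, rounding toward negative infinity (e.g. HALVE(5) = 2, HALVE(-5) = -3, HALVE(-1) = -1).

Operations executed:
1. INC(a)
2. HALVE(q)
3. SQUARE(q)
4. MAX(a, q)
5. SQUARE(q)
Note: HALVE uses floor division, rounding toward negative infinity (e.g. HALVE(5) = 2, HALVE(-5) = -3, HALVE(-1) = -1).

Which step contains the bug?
Step 5

Trace with buggy code:
Initial: a=-2, q=6
After step 1: a=-1, q=6
After step 2: a=-1, q=3
After step 3: a=-1, q=9
After step 4: a=9, q=9
After step 5: a=9, q=81
Actual final a=9, q=81 ≠ expected a=18, q=9.
Step 5 is the only position where a single-operation replacement can produce the expected result.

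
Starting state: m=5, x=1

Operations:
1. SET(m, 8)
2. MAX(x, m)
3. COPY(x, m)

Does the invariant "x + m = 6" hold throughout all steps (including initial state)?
No, violated after step 1

The invariant is violated after step 1.

State at each step:
Initial: m=5, x=1
After step 1: m=8, x=1
After step 2: m=8, x=8
After step 3: m=8, x=8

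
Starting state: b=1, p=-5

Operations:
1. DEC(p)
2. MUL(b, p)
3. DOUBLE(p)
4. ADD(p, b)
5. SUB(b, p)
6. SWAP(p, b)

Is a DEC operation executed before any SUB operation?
Yes

First DEC: step 1
First SUB: step 5
Since 1 < 5, DEC comes first.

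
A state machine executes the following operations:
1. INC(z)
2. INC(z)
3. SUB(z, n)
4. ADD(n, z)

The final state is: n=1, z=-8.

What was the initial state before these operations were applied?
n=9, z=-1

Working backwards:
Final state: n=1, z=-8
Before step 4 (ADD(n, z)): n=9, z=-8
Before step 3 (SUB(z, n)): n=9, z=1
Before step 2 (INC(z)): n=9, z=0
Before step 1 (INC(z)): n=9, z=-1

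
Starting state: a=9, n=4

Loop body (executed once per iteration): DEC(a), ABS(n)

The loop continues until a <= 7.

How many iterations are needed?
2

Tracing iterations:
Initial: a=9, n=4
After iteration 1: a=8, n=4
After iteration 2: a=7, n=4
a <= 7 now holds, so the loop exits after 2 iterations.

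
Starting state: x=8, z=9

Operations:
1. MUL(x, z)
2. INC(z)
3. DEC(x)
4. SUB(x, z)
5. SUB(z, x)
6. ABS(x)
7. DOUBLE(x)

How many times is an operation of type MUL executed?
1

Counting MUL operations:
Step 1: MUL(x, z) ← MUL
Total: 1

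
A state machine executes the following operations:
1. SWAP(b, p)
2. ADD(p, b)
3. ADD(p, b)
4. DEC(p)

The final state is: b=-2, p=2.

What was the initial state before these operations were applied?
b=7, p=-2

Working backwards:
Final state: b=-2, p=2
Before step 4 (DEC(p)): b=-2, p=3
Before step 3 (ADD(p, b)): b=-2, p=5
Before step 2 (ADD(p, b)): b=-2, p=7
Before step 1 (SWAP(b, p)): b=7, p=-2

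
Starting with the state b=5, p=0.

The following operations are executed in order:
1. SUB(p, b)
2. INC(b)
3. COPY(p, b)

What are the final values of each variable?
{b: 6, p: 6}

Step-by-step execution:
Initial: b=5, p=0
After step 1 (SUB(p, b)): b=5, p=-5
After step 2 (INC(b)): b=6, p=-5
After step 3 (COPY(p, b)): b=6, p=6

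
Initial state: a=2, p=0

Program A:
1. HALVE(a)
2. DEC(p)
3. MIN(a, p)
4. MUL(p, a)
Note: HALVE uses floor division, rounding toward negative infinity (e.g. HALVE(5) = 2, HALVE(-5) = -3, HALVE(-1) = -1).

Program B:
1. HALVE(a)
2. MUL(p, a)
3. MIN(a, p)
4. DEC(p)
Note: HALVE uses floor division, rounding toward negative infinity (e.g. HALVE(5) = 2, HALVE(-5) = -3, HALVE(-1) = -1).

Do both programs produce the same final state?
No

Program A final state: a=-1, p=1
Program B final state: a=0, p=-1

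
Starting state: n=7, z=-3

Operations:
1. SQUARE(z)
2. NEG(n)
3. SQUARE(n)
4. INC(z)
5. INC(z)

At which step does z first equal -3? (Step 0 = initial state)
Step 0

Tracing z:
Initial: z = -3 ← first occurrence
After step 1: z = 9
After step 2: z = 9
After step 3: z = 9
After step 4: z = 10
After step 5: z = 11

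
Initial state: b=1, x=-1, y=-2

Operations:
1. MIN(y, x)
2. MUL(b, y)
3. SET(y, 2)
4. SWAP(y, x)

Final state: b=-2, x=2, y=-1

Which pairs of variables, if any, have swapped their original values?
None

Comparing initial and final values:
x: -1 → 2
b: 1 → -2
y: -2 → -1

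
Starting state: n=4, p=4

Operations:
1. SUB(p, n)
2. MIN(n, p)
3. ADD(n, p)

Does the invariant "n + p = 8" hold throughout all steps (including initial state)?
No, violated after step 1

The invariant is violated after step 1.

State at each step:
Initial: n=4, p=4
After step 1: n=4, p=0
After step 2: n=0, p=0
After step 3: n=0, p=0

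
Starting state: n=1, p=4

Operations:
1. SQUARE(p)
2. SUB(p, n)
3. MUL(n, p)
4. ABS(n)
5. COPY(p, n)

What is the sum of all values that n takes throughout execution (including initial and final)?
48

Values of n at each step:
Initial: n = 1
After step 1: n = 1
After step 2: n = 1
After step 3: n = 15
After step 4: n = 15
After step 5: n = 15
Sum = 1 + 1 + 1 + 15 + 15 + 15 = 48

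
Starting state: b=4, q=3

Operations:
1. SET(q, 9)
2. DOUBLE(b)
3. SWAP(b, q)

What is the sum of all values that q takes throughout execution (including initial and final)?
29

Values of q at each step:
Initial: q = 3
After step 1: q = 9
After step 2: q = 9
After step 3: q = 8
Sum = 3 + 9 + 9 + 8 = 29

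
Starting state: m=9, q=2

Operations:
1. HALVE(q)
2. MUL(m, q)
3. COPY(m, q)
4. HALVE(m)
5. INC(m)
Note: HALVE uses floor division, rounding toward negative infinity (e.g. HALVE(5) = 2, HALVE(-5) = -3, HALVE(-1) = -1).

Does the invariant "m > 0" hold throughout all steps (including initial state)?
No, violated after step 4

The invariant is violated after step 4.

State at each step:
Initial: m=9, q=2
After step 1: m=9, q=1
After step 2: m=9, q=1
After step 3: m=1, q=1
After step 4: m=0, q=1
After step 5: m=1, q=1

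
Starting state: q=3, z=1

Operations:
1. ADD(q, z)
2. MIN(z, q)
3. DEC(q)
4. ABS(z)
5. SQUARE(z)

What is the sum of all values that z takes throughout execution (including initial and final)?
6

Values of z at each step:
Initial: z = 1
After step 1: z = 1
After step 2: z = 1
After step 3: z = 1
After step 4: z = 1
After step 5: z = 1
Sum = 1 + 1 + 1 + 1 + 1 + 1 = 6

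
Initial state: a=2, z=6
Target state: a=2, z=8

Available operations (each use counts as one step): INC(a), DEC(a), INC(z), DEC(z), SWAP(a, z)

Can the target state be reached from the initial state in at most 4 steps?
Yes

Path (2 steps): INC(z) → INC(z)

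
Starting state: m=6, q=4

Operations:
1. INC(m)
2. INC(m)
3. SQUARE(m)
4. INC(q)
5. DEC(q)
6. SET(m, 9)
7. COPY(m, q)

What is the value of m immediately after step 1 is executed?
m = 7

Tracing m through execution:
Initial: m = 6
After step 1 (INC(m)): m = 7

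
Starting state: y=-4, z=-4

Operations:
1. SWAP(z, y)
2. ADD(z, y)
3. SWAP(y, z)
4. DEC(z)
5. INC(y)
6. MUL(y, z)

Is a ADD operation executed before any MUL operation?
Yes

First ADD: step 2
First MUL: step 6
Since 2 < 6, ADD comes first.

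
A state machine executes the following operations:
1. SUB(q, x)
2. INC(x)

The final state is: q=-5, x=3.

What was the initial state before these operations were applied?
q=-3, x=2

Working backwards:
Final state: q=-5, x=3
Before step 2 (INC(x)): q=-5, x=2
Before step 1 (SUB(q, x)): q=-3, x=2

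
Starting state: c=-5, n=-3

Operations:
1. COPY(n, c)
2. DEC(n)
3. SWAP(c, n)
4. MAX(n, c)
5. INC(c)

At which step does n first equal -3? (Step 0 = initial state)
Step 0

Tracing n:
Initial: n = -3 ← first occurrence
After step 1: n = -5
After step 2: n = -6
After step 3: n = -5
After step 4: n = -5
After step 5: n = -5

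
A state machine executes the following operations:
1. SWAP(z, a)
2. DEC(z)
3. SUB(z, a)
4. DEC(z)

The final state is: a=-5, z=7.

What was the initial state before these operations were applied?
a=4, z=-5

Working backwards:
Final state: a=-5, z=7
Before step 4 (DEC(z)): a=-5, z=8
Before step 3 (SUB(z, a)): a=-5, z=3
Before step 2 (DEC(z)): a=-5, z=4
Before step 1 (SWAP(z, a)): a=4, z=-5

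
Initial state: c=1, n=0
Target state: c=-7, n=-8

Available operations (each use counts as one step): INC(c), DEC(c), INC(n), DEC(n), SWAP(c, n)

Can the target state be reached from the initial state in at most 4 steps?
No

The target state cannot be reached within 4 steps.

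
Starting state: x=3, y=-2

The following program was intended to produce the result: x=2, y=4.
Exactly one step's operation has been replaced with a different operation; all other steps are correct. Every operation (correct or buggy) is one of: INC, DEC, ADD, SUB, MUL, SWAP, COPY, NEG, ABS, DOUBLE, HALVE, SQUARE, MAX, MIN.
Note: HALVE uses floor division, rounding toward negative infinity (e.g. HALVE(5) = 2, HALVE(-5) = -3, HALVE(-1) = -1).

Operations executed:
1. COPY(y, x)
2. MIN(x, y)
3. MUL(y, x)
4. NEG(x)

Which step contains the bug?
Step 1

Trace with buggy code:
Initial: x=3, y=-2
After step 1: x=3, y=3
After step 2: x=3, y=3
After step 3: x=3, y=9
After step 4: x=-3, y=9
Actual final x=-3, y=9 ≠ expected x=2, y=4.
Step 1 is the only position where a single-operation replacement can produce the expected result.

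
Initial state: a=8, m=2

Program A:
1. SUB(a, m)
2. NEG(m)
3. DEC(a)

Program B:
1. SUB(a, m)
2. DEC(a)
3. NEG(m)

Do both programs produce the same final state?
Yes

Program A final state: a=5, m=-2
Program B final state: a=5, m=-2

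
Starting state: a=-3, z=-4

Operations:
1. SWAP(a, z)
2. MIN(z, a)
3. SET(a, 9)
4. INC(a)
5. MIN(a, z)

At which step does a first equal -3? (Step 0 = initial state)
Step 0

Tracing a:
Initial: a = -3 ← first occurrence
After step 1: a = -4
After step 2: a = -4
After step 3: a = 9
After step 4: a = 10
After step 5: a = -4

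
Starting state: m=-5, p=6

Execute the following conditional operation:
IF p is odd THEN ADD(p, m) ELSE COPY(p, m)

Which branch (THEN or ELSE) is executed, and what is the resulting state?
Branch: ELSE, Final state: m=-5, p=-5

Evaluating condition: p is odd
Condition is False, so ELSE branch executes
After COPY(p, m): m=-5, p=-5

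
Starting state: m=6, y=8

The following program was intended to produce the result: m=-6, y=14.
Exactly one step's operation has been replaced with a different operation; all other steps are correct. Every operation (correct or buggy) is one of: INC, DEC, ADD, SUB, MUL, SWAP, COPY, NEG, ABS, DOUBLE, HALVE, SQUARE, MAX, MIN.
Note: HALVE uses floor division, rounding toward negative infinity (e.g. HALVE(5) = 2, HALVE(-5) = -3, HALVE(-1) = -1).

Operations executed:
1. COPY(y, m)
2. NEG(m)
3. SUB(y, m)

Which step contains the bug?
Step 1

Trace with buggy code:
Initial: m=6, y=8
After step 1: m=6, y=6
After step 2: m=-6, y=6
After step 3: m=-6, y=12
Actual final m=-6, y=12 ≠ expected m=-6, y=14.
Step 1 is the only position where a single-operation replacement can produce the expected result.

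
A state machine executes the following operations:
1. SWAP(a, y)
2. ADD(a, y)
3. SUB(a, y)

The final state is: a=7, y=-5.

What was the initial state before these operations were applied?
a=-5, y=7

Working backwards:
Final state: a=7, y=-5
Before step 3 (SUB(a, y)): a=2, y=-5
Before step 2 (ADD(a, y)): a=7, y=-5
Before step 1 (SWAP(a, y)): a=-5, y=7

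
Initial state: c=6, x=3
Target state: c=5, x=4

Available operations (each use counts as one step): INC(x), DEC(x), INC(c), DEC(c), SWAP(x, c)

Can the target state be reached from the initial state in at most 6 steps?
Yes

Path (2 steps): INC(x) → DEC(c)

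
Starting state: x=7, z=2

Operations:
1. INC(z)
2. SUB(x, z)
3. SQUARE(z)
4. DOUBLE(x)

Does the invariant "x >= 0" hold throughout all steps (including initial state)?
Yes

The invariant holds at every step.

State at each step:
Initial: x=7, z=2
After step 1: x=7, z=3
After step 2: x=4, z=3
After step 3: x=4, z=9
After step 4: x=8, z=9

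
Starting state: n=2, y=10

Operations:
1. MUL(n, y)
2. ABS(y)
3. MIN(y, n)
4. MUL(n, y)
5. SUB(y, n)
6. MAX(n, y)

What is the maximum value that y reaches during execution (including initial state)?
10

Values of y at each step:
Initial: y = 10 ← maximum
After step 1: y = 10
After step 2: y = 10
After step 3: y = 10
After step 4: y = 10
After step 5: y = -190
After step 6: y = -190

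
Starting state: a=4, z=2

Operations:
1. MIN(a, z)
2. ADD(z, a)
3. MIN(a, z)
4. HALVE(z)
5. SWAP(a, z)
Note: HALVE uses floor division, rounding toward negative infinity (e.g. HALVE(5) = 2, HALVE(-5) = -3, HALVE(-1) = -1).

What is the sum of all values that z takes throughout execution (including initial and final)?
16

Values of z at each step:
Initial: z = 2
After step 1: z = 2
After step 2: z = 4
After step 3: z = 4
After step 4: z = 2
After step 5: z = 2
Sum = 2 + 2 + 4 + 4 + 2 + 2 = 16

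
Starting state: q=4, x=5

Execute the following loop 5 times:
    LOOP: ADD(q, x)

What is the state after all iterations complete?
q=29, x=5

Iteration trace:
Start: q=4, x=5
After iteration 1: q=9, x=5
After iteration 2: q=14, x=5
After iteration 3: q=19, x=5
After iteration 4: q=24, x=5
After iteration 5: q=29, x=5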